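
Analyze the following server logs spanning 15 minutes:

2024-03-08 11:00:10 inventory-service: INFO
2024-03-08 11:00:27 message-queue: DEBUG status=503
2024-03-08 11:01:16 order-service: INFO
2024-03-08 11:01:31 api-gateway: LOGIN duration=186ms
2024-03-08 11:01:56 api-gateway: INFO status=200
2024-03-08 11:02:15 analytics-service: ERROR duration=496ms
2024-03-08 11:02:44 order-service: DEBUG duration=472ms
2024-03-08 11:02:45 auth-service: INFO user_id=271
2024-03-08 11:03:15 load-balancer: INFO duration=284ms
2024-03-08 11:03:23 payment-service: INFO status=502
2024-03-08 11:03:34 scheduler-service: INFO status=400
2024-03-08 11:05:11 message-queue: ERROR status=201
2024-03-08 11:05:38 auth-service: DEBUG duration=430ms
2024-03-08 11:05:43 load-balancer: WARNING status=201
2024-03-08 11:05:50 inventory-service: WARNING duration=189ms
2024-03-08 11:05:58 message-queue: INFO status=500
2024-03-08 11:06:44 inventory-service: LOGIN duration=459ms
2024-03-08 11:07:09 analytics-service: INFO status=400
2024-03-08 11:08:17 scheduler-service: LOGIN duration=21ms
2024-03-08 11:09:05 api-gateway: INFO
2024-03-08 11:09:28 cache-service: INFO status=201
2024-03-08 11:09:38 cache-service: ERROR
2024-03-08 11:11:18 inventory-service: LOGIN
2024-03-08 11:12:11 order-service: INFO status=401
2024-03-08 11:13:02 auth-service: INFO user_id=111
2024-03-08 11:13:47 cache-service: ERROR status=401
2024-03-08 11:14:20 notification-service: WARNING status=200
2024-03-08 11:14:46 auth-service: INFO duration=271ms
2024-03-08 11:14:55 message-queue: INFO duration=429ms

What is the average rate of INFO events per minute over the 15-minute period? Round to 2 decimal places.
1.0

To calculate the rate:

1. Count total INFO events: 15
2. Total time period: 15 minutes
3. Rate = 15 / 15 = 1.0 events per minute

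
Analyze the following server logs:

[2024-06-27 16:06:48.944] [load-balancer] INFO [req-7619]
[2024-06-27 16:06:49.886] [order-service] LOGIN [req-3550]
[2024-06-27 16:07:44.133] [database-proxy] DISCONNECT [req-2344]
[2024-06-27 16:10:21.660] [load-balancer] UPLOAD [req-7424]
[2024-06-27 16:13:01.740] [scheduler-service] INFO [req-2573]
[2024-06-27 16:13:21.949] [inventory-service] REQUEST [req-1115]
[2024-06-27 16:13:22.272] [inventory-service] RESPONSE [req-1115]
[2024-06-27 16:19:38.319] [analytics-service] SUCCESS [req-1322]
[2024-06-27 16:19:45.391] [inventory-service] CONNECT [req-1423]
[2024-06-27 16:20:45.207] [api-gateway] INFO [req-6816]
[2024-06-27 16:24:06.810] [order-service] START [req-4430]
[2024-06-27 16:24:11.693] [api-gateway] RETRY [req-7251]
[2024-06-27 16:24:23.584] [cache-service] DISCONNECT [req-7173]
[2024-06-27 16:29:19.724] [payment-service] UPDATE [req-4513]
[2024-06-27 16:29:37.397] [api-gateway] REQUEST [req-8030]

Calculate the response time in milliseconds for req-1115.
323

To calculate latency:

1. Find REQUEST with id req-1115: 2024-06-27 16:13:21.949
2. Find RESPONSE with id req-1115: 2024-06-27 16:13:22.272
3. Latency: 2024-06-27 16:13:22.272 - 2024-06-27 16:13:21.949 = 323ms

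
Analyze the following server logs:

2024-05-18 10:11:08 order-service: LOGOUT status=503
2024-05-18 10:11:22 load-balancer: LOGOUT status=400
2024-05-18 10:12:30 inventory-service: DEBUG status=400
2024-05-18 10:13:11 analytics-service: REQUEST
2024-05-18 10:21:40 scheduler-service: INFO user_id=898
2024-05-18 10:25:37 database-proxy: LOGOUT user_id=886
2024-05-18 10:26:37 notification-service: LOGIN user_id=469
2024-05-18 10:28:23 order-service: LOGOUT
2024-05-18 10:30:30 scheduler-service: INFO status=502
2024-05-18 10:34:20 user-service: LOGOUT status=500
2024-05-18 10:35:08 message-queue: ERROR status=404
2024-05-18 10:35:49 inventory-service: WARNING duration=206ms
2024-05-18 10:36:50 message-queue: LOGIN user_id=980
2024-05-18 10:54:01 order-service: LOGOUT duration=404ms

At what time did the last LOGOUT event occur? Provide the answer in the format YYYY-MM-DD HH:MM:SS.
2024-05-18 10:54:01

To find the last event:

1. Filter for all LOGOUT events
2. Sort by timestamp
3. Select the last one
4. Timestamp: 2024-05-18 10:54:01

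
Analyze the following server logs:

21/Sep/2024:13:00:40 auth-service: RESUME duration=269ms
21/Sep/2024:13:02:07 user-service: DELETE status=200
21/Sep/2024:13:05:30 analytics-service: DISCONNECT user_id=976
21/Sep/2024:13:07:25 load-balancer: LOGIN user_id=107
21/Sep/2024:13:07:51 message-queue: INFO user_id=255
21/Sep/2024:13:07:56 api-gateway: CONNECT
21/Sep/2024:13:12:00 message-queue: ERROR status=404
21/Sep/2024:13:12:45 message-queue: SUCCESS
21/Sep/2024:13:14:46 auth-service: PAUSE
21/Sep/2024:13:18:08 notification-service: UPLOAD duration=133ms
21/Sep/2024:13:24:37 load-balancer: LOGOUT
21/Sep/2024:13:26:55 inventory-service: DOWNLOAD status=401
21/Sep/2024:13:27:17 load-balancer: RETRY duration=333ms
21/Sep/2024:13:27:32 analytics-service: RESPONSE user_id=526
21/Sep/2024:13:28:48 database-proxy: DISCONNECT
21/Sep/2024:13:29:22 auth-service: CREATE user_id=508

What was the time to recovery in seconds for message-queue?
45

To calculate recovery time:

1. Find ERROR event for message-queue: 21/Sep/2024:13:12:00
2. Find next SUCCESS event for message-queue: 21/Sep/2024:13:12:45
3. Recovery time: 21/Sep/2024:13:12:45 - 21/Sep/2024:13:12:00 = 45 seconds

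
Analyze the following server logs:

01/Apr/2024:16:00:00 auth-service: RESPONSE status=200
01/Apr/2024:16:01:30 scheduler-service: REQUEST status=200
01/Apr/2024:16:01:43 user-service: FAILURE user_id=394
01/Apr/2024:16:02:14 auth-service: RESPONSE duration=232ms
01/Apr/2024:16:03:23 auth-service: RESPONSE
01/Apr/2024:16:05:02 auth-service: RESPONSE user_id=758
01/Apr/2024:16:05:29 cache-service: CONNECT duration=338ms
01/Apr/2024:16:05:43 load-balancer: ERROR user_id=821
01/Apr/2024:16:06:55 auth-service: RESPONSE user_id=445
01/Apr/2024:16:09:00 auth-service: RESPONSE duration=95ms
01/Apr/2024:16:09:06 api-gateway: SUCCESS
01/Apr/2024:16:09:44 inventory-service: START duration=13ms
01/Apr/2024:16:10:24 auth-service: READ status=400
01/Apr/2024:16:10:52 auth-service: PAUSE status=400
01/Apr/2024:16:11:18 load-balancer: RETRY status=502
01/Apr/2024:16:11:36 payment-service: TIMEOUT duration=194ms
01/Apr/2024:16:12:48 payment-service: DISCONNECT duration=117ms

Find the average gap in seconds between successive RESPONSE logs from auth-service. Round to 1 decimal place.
108.0

To calculate average interval:

1. Find all RESPONSE events for auth-service in order
2. Calculate time gaps between consecutive events
3. Compute mean of gaps: 540 / 5 = 108.0 seconds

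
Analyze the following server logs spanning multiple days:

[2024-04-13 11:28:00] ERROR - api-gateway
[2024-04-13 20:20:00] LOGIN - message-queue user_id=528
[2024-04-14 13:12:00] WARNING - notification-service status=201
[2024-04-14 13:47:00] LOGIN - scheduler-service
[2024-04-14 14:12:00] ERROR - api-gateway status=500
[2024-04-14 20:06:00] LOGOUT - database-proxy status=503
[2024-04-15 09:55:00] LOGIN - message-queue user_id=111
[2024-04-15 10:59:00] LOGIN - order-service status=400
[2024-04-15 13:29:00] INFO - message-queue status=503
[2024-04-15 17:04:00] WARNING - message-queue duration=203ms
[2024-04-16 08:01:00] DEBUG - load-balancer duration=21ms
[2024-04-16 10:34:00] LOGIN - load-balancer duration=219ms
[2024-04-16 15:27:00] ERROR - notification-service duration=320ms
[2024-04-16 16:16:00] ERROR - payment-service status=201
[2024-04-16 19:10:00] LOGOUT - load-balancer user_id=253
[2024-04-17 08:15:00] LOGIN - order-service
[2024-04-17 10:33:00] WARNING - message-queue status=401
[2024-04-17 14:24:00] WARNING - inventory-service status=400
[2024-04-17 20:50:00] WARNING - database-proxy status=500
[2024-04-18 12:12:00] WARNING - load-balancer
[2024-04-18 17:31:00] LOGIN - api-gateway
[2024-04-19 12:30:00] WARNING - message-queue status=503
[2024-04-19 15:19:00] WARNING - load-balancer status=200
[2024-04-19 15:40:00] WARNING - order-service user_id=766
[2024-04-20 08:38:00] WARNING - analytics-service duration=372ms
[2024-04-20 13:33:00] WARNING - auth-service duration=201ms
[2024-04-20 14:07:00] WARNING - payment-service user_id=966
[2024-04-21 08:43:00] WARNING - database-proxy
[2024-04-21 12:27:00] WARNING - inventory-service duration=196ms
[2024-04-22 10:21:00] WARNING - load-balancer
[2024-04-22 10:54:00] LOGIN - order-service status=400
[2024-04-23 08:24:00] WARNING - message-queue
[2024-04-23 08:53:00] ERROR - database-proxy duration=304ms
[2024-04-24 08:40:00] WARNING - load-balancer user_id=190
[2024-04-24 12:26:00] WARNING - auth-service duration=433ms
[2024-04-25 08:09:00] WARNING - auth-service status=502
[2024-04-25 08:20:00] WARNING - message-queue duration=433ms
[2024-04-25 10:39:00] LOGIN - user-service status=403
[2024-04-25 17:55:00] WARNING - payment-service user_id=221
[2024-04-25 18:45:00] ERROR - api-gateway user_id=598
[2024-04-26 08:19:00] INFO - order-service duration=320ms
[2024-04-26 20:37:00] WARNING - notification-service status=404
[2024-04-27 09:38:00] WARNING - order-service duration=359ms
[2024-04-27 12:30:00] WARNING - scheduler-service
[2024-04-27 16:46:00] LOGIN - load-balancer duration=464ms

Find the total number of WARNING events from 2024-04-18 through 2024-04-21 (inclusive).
9

To filter by date range:

1. Date range: 2024-04-18 through 2024-04-21, both dates inclusive
2. Filter for WARNING events whose date falls in this range
3. Count matching events: 9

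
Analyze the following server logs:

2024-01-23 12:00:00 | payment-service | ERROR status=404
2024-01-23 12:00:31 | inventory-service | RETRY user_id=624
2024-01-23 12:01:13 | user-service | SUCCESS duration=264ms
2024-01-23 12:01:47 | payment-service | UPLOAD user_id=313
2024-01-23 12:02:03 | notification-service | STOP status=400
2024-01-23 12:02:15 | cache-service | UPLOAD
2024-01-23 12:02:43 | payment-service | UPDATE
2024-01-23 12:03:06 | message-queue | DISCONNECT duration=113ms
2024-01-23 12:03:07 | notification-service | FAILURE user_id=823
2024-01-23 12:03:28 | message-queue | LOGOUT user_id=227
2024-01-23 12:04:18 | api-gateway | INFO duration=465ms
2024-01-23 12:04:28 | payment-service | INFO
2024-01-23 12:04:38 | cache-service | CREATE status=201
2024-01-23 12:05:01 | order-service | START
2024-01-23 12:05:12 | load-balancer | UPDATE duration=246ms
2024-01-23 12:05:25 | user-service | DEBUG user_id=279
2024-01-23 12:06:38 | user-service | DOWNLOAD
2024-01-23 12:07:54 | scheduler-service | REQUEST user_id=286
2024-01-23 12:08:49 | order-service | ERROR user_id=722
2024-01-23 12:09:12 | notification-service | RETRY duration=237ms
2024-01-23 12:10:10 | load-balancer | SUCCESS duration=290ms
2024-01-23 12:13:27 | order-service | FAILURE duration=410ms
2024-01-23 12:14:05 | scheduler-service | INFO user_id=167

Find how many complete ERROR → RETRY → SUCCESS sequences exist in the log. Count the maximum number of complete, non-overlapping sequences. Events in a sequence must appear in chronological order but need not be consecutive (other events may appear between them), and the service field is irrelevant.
2

To count sequences:

1. Look for pattern: ERROR → RETRY → SUCCESS
2. Greedily scan the log in chronological order, matching each sequence element in turn (ignoring service)
3. Each time the full pattern completes, increment the count and restart matching from the next event
4. Complete non-overlapping sequences found: 2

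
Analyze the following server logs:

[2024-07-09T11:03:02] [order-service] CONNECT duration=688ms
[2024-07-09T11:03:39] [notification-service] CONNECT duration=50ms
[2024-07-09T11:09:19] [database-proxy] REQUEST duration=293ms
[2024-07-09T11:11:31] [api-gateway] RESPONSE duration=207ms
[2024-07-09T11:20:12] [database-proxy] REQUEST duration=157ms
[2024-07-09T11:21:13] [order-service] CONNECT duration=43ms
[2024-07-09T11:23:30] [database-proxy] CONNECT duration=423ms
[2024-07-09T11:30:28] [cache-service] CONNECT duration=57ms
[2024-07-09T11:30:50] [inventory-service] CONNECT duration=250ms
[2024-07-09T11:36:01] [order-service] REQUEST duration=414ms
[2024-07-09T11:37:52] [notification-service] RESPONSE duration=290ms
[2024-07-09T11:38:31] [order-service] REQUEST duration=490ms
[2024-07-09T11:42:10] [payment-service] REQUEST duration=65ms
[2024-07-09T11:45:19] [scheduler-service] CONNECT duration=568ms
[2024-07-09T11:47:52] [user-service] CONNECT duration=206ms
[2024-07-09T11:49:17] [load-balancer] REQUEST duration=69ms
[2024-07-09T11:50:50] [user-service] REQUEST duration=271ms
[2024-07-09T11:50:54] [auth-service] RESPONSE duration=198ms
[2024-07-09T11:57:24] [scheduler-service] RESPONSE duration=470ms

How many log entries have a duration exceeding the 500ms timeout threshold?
2

To count timeouts:

1. Threshold: 500ms
2. Extract duration from each log entry
3. Count entries where duration > 500
4. Timeout count: 2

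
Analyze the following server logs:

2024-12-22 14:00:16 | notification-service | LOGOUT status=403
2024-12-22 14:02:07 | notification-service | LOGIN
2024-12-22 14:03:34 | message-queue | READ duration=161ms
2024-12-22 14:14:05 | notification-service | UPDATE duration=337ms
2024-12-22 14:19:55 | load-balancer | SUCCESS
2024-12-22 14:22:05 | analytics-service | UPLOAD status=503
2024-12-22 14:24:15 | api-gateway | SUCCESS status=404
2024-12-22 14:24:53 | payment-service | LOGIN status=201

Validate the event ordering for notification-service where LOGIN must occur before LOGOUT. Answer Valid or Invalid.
Invalid

To validate ordering:

1. Required order: LOGIN → LOGOUT
2. Rule: LOGIN must occur before LOGOUT
3. Check actual order of events for notification-service
4. Result: Invalid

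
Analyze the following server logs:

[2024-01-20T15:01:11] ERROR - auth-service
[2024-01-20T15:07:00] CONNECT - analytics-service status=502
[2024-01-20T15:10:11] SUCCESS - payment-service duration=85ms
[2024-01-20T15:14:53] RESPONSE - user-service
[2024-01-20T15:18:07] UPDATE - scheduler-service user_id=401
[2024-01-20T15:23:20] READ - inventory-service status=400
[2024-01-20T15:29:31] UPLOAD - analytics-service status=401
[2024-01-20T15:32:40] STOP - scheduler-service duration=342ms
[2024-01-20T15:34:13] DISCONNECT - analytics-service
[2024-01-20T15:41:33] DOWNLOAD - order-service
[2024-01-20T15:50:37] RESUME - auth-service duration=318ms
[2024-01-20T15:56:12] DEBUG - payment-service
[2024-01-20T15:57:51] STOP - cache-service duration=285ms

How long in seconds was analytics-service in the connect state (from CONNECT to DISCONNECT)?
1633

To calculate state duration:

1. Find CONNECT event for analytics-service: 2024-01-20T15:07:00
2. Find DISCONNECT event for analytics-service: 2024-01-20T15:34:13
3. Calculate duration: 2024-01-20T15:34:13 - 2024-01-20T15:07:00 = 1633 seconds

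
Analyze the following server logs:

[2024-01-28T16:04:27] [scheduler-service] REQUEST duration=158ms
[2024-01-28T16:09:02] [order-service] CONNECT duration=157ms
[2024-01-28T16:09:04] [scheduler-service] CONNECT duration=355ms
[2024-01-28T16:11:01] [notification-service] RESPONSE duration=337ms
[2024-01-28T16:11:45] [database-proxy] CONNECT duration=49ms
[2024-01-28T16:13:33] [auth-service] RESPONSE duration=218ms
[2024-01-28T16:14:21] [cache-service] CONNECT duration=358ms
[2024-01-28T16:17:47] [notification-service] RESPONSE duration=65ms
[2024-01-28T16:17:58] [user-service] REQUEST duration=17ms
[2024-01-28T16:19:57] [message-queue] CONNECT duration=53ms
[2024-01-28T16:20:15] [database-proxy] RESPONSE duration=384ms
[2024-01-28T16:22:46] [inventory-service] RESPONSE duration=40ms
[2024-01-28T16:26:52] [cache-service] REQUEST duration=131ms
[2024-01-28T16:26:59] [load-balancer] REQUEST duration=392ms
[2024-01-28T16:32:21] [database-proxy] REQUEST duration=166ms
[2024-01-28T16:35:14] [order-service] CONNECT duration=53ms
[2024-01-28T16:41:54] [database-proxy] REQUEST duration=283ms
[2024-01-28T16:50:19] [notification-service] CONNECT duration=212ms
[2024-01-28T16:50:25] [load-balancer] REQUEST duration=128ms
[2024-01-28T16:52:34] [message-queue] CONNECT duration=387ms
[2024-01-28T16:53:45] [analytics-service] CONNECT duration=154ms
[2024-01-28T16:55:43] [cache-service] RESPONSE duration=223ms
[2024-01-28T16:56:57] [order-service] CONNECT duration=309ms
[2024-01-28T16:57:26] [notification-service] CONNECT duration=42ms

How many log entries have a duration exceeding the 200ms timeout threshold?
11

To count timeouts:

1. Threshold: 200ms
2. Extract duration from each log entry
3. Count entries where duration > 200
4. Timeout count: 11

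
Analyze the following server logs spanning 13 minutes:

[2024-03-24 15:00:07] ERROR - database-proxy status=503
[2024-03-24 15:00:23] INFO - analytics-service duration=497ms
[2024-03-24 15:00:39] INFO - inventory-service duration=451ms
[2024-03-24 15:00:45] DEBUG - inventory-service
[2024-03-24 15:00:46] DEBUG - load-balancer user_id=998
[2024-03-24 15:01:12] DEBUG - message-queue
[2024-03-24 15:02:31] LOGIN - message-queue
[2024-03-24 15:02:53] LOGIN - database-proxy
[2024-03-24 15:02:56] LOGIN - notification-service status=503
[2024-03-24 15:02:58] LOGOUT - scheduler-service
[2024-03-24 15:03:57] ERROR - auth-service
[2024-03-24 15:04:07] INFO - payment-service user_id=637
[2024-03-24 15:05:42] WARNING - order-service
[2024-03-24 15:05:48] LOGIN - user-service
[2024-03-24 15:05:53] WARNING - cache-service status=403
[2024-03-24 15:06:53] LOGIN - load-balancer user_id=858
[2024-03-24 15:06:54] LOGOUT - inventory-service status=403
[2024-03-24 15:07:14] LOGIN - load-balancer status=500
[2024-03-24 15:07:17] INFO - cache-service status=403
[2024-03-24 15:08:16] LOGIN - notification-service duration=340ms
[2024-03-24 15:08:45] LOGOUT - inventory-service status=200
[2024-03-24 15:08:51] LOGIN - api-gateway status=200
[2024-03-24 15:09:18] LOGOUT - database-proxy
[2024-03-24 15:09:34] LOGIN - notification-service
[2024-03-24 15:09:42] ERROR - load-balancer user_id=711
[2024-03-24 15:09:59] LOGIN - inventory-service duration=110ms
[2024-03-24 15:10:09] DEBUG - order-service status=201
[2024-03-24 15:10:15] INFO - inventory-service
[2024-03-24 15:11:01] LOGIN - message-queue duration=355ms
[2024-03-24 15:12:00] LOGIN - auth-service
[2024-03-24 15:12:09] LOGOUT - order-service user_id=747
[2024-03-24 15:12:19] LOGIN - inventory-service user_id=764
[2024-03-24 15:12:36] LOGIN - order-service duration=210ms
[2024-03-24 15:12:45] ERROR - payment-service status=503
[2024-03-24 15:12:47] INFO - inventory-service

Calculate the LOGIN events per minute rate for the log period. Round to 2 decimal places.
1.08

To calculate the rate:

1. Count total LOGIN events: 14
2. Total time period: 13 minutes
3. Rate = 14 / 13 = 1.08 events per minute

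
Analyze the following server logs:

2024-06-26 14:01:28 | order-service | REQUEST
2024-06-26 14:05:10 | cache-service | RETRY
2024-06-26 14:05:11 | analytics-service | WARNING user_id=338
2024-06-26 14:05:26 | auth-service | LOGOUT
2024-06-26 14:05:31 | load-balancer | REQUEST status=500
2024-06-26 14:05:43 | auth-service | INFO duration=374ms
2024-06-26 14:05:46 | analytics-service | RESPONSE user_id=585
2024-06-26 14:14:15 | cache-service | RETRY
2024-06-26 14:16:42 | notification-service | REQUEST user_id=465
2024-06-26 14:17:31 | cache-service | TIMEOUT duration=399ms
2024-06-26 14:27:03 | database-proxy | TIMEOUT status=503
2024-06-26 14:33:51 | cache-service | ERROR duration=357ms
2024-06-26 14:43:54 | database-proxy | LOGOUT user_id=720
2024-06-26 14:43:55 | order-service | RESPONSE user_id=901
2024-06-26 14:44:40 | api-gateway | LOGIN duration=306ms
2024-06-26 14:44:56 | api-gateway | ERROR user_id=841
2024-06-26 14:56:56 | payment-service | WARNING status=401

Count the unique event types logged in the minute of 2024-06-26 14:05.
6

To count unique event types:

1. Filter events in the minute starting at 2024-06-26 14:05
2. Extract event types from matching entries
3. Count unique types: 6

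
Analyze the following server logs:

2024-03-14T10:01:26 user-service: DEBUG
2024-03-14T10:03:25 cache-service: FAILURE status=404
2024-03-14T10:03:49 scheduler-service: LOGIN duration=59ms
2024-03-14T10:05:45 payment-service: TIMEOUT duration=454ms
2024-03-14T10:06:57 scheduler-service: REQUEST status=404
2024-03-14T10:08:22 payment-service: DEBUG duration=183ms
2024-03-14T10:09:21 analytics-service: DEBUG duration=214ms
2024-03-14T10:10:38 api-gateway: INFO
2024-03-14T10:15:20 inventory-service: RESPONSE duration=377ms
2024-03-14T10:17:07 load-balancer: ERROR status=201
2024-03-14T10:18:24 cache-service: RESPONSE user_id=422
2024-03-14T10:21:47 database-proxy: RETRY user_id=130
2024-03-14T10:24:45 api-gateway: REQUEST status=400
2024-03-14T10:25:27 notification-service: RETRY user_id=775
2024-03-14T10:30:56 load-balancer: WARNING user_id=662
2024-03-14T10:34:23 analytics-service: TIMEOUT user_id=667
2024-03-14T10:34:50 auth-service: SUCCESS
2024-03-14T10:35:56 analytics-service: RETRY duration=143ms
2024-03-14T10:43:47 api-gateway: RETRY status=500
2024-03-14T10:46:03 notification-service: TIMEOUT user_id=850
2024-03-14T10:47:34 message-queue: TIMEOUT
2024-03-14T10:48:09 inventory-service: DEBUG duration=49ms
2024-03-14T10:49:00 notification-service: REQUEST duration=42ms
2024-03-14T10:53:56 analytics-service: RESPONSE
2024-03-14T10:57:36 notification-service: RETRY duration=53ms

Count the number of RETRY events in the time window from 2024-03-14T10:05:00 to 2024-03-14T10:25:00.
1

To count events in the time window:

1. Window boundaries: 2024-03-14T10:05:00 to 2024-03-14T10:25:00
2. Filter for RETRY events within this window
3. Count matching events: 1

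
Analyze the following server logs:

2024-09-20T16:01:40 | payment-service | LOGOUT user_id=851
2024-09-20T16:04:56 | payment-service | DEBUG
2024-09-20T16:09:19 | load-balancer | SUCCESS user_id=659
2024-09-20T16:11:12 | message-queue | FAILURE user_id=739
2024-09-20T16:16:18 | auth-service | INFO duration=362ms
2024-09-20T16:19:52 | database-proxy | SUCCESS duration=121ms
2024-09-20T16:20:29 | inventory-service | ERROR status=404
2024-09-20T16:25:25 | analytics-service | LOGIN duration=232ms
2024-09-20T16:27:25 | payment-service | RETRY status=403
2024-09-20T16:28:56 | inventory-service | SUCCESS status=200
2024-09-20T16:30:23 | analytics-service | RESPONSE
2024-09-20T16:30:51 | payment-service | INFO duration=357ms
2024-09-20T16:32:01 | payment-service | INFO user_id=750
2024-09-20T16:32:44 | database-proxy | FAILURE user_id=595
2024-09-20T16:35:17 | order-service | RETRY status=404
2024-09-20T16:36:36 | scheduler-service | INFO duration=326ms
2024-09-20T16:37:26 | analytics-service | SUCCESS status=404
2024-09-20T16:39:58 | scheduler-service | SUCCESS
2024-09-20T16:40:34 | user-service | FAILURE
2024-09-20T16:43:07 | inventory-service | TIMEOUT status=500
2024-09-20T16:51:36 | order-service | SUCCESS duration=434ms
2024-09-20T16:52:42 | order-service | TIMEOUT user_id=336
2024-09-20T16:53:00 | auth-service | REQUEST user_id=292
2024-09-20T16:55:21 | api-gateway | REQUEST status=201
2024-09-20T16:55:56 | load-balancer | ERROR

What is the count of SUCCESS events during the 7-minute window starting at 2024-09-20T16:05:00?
1

To count events in the time window:

1. Window boundaries: 2024-09-20T16:05:00 to 2024-09-20T16:12:00
2. Filter for SUCCESS events within this window
3. Count matching events: 1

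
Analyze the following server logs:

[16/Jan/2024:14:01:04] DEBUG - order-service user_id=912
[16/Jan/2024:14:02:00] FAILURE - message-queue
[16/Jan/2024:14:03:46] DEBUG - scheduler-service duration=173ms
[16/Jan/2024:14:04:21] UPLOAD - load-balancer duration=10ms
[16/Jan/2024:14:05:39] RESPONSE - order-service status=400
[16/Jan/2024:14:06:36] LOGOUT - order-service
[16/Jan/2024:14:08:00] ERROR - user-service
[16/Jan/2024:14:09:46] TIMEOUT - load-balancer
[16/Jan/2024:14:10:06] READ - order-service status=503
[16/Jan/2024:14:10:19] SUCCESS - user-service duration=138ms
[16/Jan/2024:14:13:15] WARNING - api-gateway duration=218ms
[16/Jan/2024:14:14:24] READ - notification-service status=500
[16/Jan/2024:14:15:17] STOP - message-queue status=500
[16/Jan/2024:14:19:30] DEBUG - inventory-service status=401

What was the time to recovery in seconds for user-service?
139

To calculate recovery time:

1. Find ERROR event for user-service: 16/Jan/2024:14:08:00
2. Find next SUCCESS event for user-service: 16/Jan/2024:14:10:19
3. Recovery time: 16/Jan/2024:14:10:19 - 16/Jan/2024:14:08:00 = 139 seconds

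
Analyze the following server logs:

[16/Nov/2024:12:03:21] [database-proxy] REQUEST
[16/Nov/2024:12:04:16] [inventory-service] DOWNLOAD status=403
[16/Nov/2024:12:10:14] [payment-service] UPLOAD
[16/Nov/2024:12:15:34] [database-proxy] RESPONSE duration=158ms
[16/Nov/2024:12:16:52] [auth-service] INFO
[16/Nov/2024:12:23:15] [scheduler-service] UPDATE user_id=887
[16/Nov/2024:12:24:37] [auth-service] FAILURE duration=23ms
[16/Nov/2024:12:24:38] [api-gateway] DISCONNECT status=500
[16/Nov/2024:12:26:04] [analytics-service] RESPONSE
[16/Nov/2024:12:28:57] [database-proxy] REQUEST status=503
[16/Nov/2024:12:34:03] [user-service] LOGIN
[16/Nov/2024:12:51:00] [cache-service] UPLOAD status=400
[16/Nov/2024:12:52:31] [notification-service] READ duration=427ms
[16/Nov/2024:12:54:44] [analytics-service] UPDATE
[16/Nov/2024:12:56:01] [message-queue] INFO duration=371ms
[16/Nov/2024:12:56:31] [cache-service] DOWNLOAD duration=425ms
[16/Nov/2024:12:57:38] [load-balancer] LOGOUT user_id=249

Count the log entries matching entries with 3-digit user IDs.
2

To find matching entries:

1. Pattern to match: entries with 3-digit user IDs
2. Scan each log entry for the pattern
3. Count matches: 2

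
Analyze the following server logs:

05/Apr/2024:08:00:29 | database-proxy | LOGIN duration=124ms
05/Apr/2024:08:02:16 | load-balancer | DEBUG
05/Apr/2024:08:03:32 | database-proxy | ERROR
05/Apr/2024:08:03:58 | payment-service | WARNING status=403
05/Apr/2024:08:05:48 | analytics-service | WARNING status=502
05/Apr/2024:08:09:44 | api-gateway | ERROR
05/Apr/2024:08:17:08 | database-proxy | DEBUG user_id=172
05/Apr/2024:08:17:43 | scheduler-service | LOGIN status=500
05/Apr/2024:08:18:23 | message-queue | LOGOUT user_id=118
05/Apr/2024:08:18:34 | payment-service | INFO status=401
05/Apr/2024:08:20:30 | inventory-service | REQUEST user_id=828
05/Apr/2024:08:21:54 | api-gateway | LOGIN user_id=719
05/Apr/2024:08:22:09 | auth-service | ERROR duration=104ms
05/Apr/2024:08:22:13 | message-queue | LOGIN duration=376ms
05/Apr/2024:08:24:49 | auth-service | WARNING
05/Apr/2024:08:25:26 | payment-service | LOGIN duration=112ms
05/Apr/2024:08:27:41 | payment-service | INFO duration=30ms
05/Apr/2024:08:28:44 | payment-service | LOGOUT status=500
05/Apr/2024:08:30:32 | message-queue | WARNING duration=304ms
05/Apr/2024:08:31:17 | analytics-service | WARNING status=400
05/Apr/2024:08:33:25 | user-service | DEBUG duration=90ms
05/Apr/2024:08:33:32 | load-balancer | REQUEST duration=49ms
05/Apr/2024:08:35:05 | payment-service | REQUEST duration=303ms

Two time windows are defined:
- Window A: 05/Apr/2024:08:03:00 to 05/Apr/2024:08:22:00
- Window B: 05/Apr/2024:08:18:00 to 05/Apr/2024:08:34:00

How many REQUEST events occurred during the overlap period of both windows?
1

To find overlap events:

1. Window A: 05/Apr/2024:08:03:00 to 05/Apr/2024:08:22:00
2. Window B: 05/Apr/2024:08:18:00 to 05/Apr/2024:08:34:00
3. Overlap period: 05/Apr/2024:08:18:00 to 05/Apr/2024:08:22:00
4. Count REQUEST events in overlap: 1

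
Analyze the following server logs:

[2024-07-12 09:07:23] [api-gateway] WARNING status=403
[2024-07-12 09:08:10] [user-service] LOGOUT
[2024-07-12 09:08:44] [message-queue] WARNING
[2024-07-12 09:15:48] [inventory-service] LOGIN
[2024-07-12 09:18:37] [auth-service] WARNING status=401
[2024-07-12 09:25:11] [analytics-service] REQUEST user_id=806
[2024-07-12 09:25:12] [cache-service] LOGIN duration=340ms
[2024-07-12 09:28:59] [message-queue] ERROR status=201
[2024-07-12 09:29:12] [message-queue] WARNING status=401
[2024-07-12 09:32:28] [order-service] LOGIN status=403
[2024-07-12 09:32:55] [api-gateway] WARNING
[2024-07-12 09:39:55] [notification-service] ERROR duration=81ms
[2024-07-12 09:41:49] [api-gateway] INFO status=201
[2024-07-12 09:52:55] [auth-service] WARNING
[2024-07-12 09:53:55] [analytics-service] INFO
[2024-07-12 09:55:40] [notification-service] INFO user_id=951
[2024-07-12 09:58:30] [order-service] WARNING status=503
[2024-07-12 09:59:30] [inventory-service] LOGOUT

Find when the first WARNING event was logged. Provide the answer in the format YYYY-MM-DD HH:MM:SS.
2024-07-12 09:07:23

To find the first event:

1. Filter for all WARNING events
2. Sort by timestamp
3. Select the first one
4. Timestamp: 2024-07-12 09:07:23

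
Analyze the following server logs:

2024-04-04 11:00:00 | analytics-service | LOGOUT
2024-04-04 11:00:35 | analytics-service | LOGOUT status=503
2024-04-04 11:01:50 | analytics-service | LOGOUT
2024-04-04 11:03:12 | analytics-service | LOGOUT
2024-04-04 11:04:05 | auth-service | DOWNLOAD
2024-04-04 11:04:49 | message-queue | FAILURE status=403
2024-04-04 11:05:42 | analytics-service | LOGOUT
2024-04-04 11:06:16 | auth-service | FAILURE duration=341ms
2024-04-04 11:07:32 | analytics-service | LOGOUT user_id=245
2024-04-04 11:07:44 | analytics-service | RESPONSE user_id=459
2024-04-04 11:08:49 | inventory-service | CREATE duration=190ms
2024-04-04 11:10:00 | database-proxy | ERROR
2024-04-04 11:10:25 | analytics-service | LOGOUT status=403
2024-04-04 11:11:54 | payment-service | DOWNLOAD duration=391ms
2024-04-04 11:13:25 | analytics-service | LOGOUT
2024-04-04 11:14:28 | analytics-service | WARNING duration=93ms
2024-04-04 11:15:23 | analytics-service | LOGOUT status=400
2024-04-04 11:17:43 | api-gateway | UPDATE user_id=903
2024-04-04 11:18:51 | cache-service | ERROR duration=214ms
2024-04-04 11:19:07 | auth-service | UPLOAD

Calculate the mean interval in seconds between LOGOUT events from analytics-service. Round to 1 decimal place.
115.4

To calculate average interval:

1. Find all LOGOUT events for analytics-service in order
2. Calculate time gaps between consecutive events
3. Compute mean of gaps: 923 / 8 = 115.4 seconds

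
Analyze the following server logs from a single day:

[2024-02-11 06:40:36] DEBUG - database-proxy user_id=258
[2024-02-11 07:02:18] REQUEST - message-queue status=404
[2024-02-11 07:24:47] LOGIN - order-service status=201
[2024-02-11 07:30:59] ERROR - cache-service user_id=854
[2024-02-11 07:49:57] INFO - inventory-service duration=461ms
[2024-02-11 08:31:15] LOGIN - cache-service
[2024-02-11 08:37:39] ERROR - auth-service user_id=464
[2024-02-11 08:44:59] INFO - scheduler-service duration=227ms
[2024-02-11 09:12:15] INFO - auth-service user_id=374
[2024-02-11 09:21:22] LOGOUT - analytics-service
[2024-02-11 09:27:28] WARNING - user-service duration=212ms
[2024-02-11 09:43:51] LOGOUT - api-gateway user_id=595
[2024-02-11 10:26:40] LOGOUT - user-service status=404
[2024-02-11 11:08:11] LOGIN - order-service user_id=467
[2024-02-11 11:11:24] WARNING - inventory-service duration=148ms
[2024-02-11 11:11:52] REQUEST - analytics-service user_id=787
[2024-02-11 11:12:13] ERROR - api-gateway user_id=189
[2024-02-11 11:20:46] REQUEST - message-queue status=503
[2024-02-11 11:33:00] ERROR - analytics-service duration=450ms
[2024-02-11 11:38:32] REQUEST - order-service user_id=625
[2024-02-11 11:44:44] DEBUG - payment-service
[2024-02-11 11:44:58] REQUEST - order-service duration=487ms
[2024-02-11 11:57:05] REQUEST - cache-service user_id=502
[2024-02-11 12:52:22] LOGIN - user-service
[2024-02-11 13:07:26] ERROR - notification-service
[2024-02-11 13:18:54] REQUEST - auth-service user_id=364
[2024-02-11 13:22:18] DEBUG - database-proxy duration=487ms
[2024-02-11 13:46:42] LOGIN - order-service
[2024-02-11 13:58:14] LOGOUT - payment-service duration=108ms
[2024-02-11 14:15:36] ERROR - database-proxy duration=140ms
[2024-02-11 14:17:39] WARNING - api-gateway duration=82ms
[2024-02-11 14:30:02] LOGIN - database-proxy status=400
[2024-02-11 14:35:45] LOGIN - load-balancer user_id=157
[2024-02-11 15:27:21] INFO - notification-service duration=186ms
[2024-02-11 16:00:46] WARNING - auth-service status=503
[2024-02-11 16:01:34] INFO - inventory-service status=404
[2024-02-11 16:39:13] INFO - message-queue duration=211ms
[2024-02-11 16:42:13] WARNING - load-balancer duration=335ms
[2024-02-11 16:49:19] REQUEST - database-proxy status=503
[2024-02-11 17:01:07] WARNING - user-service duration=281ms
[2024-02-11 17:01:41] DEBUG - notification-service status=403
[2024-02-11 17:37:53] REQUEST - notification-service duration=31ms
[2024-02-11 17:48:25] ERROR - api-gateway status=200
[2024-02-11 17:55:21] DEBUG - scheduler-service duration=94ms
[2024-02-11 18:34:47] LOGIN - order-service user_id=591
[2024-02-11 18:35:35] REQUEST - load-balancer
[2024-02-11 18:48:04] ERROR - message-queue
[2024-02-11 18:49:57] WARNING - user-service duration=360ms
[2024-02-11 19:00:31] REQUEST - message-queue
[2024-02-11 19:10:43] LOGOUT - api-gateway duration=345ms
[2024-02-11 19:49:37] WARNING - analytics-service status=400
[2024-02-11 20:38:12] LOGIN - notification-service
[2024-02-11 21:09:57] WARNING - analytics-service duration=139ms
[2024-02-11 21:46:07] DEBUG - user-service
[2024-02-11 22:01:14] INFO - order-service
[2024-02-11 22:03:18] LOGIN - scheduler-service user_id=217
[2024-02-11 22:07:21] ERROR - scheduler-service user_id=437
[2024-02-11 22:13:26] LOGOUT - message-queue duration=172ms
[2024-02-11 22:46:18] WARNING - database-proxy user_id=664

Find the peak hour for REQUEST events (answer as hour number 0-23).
11

To find the peak hour:

1. Group all REQUEST events by hour
2. Count events in each hour
3. Find hour with maximum count
4. Peak hour: 11 (with 5 events)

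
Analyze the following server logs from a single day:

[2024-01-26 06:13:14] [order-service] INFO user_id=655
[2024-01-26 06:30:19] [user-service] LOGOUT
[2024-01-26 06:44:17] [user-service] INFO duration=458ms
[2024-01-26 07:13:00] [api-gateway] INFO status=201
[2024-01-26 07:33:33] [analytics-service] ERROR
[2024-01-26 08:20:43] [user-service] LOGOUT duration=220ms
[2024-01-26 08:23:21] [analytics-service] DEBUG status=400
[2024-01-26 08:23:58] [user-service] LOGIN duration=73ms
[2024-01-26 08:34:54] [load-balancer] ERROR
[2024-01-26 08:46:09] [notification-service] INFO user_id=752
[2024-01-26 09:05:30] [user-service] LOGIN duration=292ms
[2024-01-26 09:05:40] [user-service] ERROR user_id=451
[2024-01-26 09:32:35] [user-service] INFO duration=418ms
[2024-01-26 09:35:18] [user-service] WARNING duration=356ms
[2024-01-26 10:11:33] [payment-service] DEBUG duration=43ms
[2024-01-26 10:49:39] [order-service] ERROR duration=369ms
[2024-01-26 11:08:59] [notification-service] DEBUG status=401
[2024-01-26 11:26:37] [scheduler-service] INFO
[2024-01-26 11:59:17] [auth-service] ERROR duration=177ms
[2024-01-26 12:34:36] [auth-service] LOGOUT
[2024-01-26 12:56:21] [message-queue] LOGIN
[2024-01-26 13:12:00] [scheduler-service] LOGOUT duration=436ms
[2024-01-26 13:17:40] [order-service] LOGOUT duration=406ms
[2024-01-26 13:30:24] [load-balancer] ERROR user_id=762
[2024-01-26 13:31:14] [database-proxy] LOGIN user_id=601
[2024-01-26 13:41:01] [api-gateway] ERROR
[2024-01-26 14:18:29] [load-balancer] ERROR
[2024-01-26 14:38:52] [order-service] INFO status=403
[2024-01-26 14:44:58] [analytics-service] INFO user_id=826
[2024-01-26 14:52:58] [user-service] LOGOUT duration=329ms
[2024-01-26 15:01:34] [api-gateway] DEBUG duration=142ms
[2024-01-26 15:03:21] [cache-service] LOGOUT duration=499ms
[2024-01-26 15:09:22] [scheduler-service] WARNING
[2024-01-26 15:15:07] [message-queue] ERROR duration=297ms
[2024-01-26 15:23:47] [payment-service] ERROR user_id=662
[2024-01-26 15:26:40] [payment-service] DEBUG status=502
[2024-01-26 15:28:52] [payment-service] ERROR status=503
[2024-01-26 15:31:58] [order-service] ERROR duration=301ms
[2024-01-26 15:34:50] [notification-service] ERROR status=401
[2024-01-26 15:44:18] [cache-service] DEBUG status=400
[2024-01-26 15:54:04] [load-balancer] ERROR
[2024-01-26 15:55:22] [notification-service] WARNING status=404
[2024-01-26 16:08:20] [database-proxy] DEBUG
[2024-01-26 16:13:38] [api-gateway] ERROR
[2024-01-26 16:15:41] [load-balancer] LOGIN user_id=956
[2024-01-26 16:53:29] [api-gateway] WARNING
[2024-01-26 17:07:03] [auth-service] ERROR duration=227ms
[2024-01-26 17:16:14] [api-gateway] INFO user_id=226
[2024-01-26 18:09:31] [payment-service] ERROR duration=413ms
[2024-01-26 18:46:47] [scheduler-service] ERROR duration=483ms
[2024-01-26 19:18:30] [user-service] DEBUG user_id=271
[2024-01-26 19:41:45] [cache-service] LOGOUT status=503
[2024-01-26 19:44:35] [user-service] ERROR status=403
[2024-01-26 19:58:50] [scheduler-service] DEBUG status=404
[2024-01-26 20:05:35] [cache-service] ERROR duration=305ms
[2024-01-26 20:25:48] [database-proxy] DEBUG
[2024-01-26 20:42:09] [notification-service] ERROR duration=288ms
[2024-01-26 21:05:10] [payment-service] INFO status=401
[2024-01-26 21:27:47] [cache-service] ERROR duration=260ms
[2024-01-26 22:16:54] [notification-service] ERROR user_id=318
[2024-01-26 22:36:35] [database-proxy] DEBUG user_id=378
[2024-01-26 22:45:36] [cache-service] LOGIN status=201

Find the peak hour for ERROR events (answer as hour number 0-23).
15

To find the peak hour:

1. Group all ERROR events by hour
2. Count events in each hour
3. Find hour with maximum count
4. Peak hour: 15 (with 6 events)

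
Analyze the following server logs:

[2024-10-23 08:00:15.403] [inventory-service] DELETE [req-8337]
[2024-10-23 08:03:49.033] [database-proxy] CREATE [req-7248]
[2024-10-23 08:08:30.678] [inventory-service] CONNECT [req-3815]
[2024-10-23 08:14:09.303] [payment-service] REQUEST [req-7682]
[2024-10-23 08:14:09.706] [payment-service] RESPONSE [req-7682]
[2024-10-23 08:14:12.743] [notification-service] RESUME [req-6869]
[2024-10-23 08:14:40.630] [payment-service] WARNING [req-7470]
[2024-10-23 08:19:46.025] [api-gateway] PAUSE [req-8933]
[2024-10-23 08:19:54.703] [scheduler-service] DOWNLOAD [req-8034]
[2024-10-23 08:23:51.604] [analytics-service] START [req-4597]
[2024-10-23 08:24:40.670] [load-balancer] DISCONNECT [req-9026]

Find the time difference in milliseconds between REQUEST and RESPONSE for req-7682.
403

To calculate latency:

1. Find REQUEST with id req-7682: 2024-10-23 08:14:09.303
2. Find RESPONSE with id req-7682: 2024-10-23 08:14:09.706
3. Latency: 2024-10-23 08:14:09.706 - 2024-10-23 08:14:09.303 = 403ms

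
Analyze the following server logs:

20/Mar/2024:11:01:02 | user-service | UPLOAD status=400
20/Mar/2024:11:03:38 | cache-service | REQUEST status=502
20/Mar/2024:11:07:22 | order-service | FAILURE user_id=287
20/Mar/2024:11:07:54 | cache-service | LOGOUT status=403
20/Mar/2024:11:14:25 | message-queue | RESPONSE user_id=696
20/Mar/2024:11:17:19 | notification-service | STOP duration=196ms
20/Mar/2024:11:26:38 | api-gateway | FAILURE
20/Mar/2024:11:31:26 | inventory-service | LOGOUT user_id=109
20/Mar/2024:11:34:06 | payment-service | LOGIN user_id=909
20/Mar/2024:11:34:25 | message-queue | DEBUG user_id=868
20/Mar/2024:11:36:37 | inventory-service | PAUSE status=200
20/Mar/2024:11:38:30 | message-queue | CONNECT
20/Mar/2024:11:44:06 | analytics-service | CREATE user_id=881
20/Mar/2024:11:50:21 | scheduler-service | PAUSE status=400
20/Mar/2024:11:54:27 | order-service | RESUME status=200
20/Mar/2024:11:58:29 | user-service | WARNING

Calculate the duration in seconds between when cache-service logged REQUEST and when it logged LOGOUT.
256

To find the time between events:

1. Locate the first REQUEST event for cache-service: 20/Mar/2024:11:03:38
2. Locate the first LOGOUT event for cache-service: 20/Mar/2024:11:07:54
3. Calculate the difference: 20/Mar/2024:11:07:54 - 20/Mar/2024:11:03:38 = 256 seconds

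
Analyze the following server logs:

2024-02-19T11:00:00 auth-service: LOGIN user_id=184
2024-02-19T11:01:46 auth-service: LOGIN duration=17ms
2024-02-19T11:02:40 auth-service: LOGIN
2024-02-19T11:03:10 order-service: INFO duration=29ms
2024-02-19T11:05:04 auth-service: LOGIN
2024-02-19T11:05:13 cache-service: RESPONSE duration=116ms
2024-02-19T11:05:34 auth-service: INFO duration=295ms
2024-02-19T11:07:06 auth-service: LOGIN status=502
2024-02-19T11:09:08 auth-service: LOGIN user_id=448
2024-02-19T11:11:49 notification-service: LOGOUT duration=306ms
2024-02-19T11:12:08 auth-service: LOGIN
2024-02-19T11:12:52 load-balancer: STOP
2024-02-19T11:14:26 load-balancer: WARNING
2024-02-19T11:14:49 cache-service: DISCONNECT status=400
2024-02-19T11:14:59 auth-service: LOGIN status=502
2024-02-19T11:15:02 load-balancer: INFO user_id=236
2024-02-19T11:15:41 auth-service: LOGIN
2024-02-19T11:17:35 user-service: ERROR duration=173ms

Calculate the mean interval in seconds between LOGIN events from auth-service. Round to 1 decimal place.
117.6

To calculate average interval:

1. Find all LOGIN events for auth-service in order
2. Calculate time gaps between consecutive events
3. Compute mean of gaps: 941 / 8 = 117.6 seconds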